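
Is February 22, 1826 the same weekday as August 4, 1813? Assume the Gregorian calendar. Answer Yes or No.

Yes

From Aug 4, 1813 to Feb 22, 1826 is 4585 days.
4585 mod 7 = 0, so they are the same weekday.
(Aug 4, 1813 is a Wednesday; Feb 22, 1826 is a Wednesday.)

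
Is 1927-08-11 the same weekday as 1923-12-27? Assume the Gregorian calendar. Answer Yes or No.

From Dec 27, 1923 to Aug 11, 1927 is 1323 days.
1323 mod 7 = 0, so they are the same weekday.
(Dec 27, 1923 is a Thursday; Aug 11, 1927 is a Thursday.)

Yes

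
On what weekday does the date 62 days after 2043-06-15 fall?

Jun 15, 2043 is a Monday.
62 mod 7 = 6, so 62 days after a Monday is Monday + 6 = Sunday.

Sunday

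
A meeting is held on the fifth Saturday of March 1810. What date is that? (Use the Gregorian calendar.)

March 1, 1810 is a Thursday.
The first Saturday is therefore March 3 (2 days later).
The fifth Saturday is 3 + 4×7 = March 31.

March 31, 1810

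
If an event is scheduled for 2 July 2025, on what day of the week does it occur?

Wednesday

January 1, 2025 is a Wednesday.
Jan 1, 2025 → Feb 1, 2025: 31 days (January has 31).
Feb 1, 2025 → Mar 1, 2025: 28 days (February has 28).
Mar 1, 2025 → Apr 1, 2025: 31 days (March has 31).
Apr 1, 2025 → May 1, 2025: 30 days (April has 30).
May 1, 2025 → Jun 1, 2025: 31 days (May has 31).
Jun 1, 2025 → Jul 1, 2025: 30 days (June has 30).
Jul 1, 2025 → Jul 2, 2025: 1 days.
Total: 182 days.
182 mod 7 = 0, so Wednesday + 0 = Wednesday.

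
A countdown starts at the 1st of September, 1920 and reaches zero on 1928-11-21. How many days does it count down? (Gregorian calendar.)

3003

Sep 1, 1920 → Sep 1, 1921: 365 days.
Sep 1, 1921 → Sep 1, 1922: 365 days.
Sep 1, 1922 → Sep 1, 1923: 365 days.
Sep 1, 1923 → Sep 1, 1924: 366 days (Feb 29, 1924 is in that span).
Sep 1, 1924 → Sep 1, 1925: 365 days.
Sep 1, 1925 → Sep 1, 1926: 365 days.
Sep 1, 1926 → Sep 1, 1927: 365 days.
Sep 1, 1927 → Sep 1, 1928: 366 days (Feb 29, 1928 is in that span).
Sep 1, 1928 → Oct 1, 1928: 30 days (September has 30).
Oct 1, 1928 → Nov 1, 1928: 31 days (October has 31).
Nov 1, 1928 → Nov 21, 1928: 20 days.
Total: 3003 days.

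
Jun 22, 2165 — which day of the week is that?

Saturday

Doomsday rule: the anchor day for the 2100s is Sunday. For year 65: 65÷12 = 5 r 5, and 5÷4 = 1, so 5+5+1 = 11.
Sunday + 11 ≡ Thursday — that's 2165's doomsday.
In June the doomsday date is Jun 6.
Jun 22 is 16 days after Jun 6; 16 mod 7 = 2, so Thursday + 2 = Saturday.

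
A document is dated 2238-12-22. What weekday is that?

Saturday

Doomsday rule: the anchor day for the 2200s is Friday. For year 38: 38÷12 = 3 r 2, and 2÷4 = 0, so 3+2+0 = 5.
Friday + 5 ≡ Wednesday — that's 2238's doomsday.
In December the doomsday date is Dec 12.
Dec 22 is 10 days after Dec 12; 10 mod 7 = 3, so Wednesday + 3 = Saturday.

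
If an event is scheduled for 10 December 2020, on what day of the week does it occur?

Thursday

Doomsday rule: the anchor day for the 2000s is Tuesday. For year 20: 20÷12 = 1 r 8, and 8÷4 = 2, so 1+8+2 = 11.
Tuesday + 11 ≡ Saturday — that's 2020's doomsday.
In December the doomsday date is Dec 12.
Dec 10 is 2 days before Dec 12; 2 mod 7 = 2, so Saturday − 2 = Thursday.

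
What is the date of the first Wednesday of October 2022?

October 1, 2022 is a Saturday.
The first Wednesday is therefore October 5 (4 days later).

October 5, 2022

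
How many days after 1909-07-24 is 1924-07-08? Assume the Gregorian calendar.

Jul 24, 1909 → Jul 24, 1910: 365 days.
Jul 24, 1910 → Jul 24, 1911: 365 days.
Jul 24, 1911 → Jul 24, 1912: 366 days (Feb 29, 1912 is in that span).
Jul 24, 1912 → Jul 24, 1913: 365 days.
Jul 24, 1913 → Jul 24, 1914: 365 days.
Jul 24, 1914 → Jul 24, 1915: 365 days.
Jul 24, 1915 → Jul 24, 1916: 366 days (Feb 29, 1916 is in that span).
Jul 24, 1916 → Jul 24, 1917: 365 days.
Jul 24, 1917 → Jul 24, 1918: 365 days.
Jul 24, 1918 → Jul 24, 1919: 365 days.
Jul 24, 1919 → Jul 24, 1920: 366 days (Feb 29, 1920 is in that span).
Jul 24, 1920 → Jul 24, 1921: 365 days.
Jul 24, 1921 → Jul 24, 1922: 365 days.
Jul 24, 1922 → Jul 24, 1923: 365 days.
Jul 24, 1923 → Aug 24, 1923: 31 days (July has 31).
Aug 24, 1923 → Sep 24, 1923: 31 days (August has 31).
Sep 24, 1923 → Oct 24, 1923: 30 days (September has 30).
Oct 24, 1923 → Nov 24, 1923: 31 days (October has 31).
Nov 24, 1923 → Dec 24, 1923: 30 days (November has 30).
Dec 24, 1923 → Jan 24, 1924: 31 days (December has 31).
Jan 24, 1924 → Feb 24, 1924: 31 days (January has 31).
Feb 24, 1924 → Mar 24, 1924: 29 days (February has 29).
Mar 24, 1924 → Apr 24, 1924: 31 days (March has 31).
Apr 24, 1924 → May 24, 1924: 30 days (April has 30).
May 24, 1924 → Jun 24, 1924: 31 days (May has 31).
Jun 24, 1924 → Jul 8, 1924: 14 days.
Total: 5463 days.

5463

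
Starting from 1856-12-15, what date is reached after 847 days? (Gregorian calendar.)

April 11, 1859

+365 (one year) → Dec 15, 1857 (482 left).
+365 (one year) → Dec 15, 1858 (117 left).
Dec has 31 days: +17 → Jan 1, 1859 (100 left).
Jan has 31 days: +31 → Feb 1, 1859 (69 left).
Feb has 28 days: +28 → Mar 1, 1859 (41 left).
Mar has 31 days: +31 → Apr 1, 1859 (10 left).
+10 → Apr 11, 1859.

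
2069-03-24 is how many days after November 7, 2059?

3425

Nov 7, 2059 → Nov 7, 2060: 366 days (Feb 29, 2060 is in that span).
Nov 7, 2060 → Nov 7, 2061: 365 days.
Nov 7, 2061 → Nov 7, 2062: 365 days.
Nov 7, 2062 → Nov 7, 2063: 365 days.
Nov 7, 2063 → Nov 7, 2064: 366 days (Feb 29, 2064 is in that span).
Nov 7, 2064 → Nov 7, 2065: 365 days.
Nov 7, 2065 → Nov 7, 2066: 365 days.
Nov 7, 2066 → Nov 7, 2067: 365 days.
Nov 7, 2067 → Nov 7, 2068: 366 days (Feb 29, 2068 is in that span).
Nov 7, 2068 → Dec 7, 2068: 30 days (November has 30).
Dec 7, 2068 → Jan 7, 2069: 31 days (December has 31).
Jan 7, 2069 → Feb 7, 2069: 31 days (January has 31).
Feb 7, 2069 → Mar 7, 2069: 28 days (February has 28).
Mar 7, 2069 → Mar 24, 2069: 17 days.
Total: 3425 days.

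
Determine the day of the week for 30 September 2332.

Doomsday rule: the anchor day for the 2300s is Wednesday. For year 32: 32÷12 = 2 r 8, and 8÷4 = 2, so 2+8+2 = 12.
Wednesday + 12 ≡ Monday — that's 2332's doomsday.
In September the doomsday date is Sep 5.
Sep 30 is 25 days after Sep 5; 25 mod 7 = 4, so Monday + 4 = Friday.

Friday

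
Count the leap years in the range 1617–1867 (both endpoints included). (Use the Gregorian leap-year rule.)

60

Multiples of 4 in [1617,1867]: 62.
Of those, multiples of 100: 2 (not leap unless ÷400).
Multiples of 400: 0.
Leap years = 62 − 2 + 0 = 60.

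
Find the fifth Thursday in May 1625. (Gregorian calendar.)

May 1, 1625 is a Thursday.
The first Thursday is therefore May 1 (same day).
The fifth Thursday is 1 + 4×7 = May 29.

May 29, 1625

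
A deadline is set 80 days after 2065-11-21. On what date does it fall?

February 9, 2066

Nov has 30 days: +10 → Dec 1, 2065 (70 left).
Dec has 31 days: +31 → Jan 1, 2066 (39 left).
Jan has 31 days: +31 → Feb 1, 2066 (8 left).
+8 → Feb 9, 2066.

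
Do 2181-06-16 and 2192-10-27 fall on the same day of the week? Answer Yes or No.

From Jun 16, 2181 to Oct 27, 2192 is 4151 days.
4151 mod 7 = 0, so they are the same weekday.
(Jun 16, 2181 is a Saturday; Oct 27, 2192 is a Saturday.)

Yes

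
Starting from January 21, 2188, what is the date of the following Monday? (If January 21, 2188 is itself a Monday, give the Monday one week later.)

Jan 21, 2188 is a Monday.
From Monday to the next Monday is 7 days.
Jan 21, 2188 + 7 = Jan 28, 2188.

January 28, 2188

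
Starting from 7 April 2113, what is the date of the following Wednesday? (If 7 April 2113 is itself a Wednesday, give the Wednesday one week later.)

April 12, 2113

Apr 7, 2113 is a Friday.
From Friday to the next Wednesday is 5 days.
Apr 7, 2113 + 5 = Apr 12, 2113.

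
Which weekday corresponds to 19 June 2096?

Doomsday rule: the anchor day for the 2000s is Tuesday. For year 96: 96÷12 = 8 r 0, and 0÷4 = 0, so 8+0+0 = 8.
Tuesday + 8 ≡ Wednesday — that's 2096's doomsday.
In June the doomsday date is Jun 6.
Jun 19 is 13 days after Jun 6; 13 mod 7 = 6, so Wednesday + 6 = Tuesday.

Tuesday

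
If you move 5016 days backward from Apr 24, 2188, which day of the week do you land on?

Sunday

First find the weekday of Apr 24, 2188. Doomsday rule: the anchor day for the 2100s is Sunday. For year 88: 88÷12 = 7 r 4, and 4÷4 = 1, so 7+4+1 = 12.
Sunday + 12 ≡ Friday — that's 2188's doomsday.
In April the doomsday date is Apr 4.
Apr 24 is 20 days after Apr 4; 20 mod 7 = 6, so Friday + 6 = Thursday.
5016 mod 7 = 4, so 5016 days before a Thursday is Thursday − 4 = Sunday.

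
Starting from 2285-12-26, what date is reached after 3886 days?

+365 (one year) → Dec 26, 2286 (3521 left).
+365 (one year) → Dec 26, 2287 (3156 left).
+366 (one year; includes Feb 29, 2288) → Dec 26, 2288 (2790 left).
+365 (one year) → Dec 26, 2289 (2425 left).
+365 (one year) → Dec 26, 2290 (2060 left).
+365 (one year) → Dec 26, 2291 (1695 left).
+366 (one year; includes Feb 29, 2292) → Dec 26, 2292 (1329 left).
+365 (one year) → Dec 26, 2293 (964 left).
+365 (one year) → Dec 26, 2294 (599 left).
+365 (one year) → Dec 26, 2295 (234 left).
Dec has 31 days: +6 → Jan 1, 2296 (228 left).
Jan has 31 days: +31 → Feb 1, 2296 (197 left).
Feb has 29 days: +29 → Mar 1, 2296 (168 left).
Mar has 31 days: +31 → Apr 1, 2296 (137 left).
Apr has 30 days: +30 → May 1, 2296 (107 left).
May has 31 days: +31 → Jun 1, 2296 (76 left).
Jun has 30 days: +30 → Jul 1, 2296 (46 left).
Jul has 31 days: +31 → Aug 1, 2296 (15 left).
+15 → Aug 16, 2296.

August 16, 2296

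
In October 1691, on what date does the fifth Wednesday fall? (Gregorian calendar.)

October 1, 1691 is a Monday.
The first Wednesday is therefore October 3 (2 days later).
The fifth Wednesday is 3 + 4×7 = October 31.

October 31, 1691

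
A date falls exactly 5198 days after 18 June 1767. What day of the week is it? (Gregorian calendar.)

First find the weekday of Jun 18, 1767. Doomsday rule: the anchor day for the 1700s is Sunday. For year 67: 67÷12 = 5 r 7, and 7÷4 = 1, so 5+7+1 = 13.
Sunday + 13 ≡ Saturday — that's 1767's doomsday.
In June the doomsday date is Jun 6.
Jun 18 is 12 days after Jun 6; 12 mod 7 = 5, so Saturday + 5 = Thursday.
5198 mod 7 = 4, so 5198 days after a Thursday is Thursday + 4 = Monday.

Monday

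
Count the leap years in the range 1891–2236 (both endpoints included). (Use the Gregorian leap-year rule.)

84

Multiples of 4 in [1891,2236]: 87.
Of those, multiples of 100: 4 (not leap unless ÷400).
Multiples of 400: 1.
Leap years = 87 − 4 + 1 = 84.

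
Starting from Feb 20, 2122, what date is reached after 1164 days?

+365 (one year) → Feb 20, 2123 (799 left).
+365 (one year) → Feb 20, 2124 (434 left).
+366 (one year; includes Feb 29, 2124) → Feb 20, 2125 (68 left).
Feb has 28 days: +9 → Mar 1, 2125 (59 left).
Mar has 31 days: +31 → Apr 1, 2125 (28 left).
+28 → Apr 29, 2125.

April 29, 2125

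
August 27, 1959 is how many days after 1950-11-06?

Nov 6, 1950 → Nov 6, 1951: 365 days.
Nov 6, 1951 → Nov 6, 1952: 366 days (Feb 29, 1952 is in that span).
Nov 6, 1952 → Nov 6, 1953: 365 days.
Nov 6, 1953 → Nov 6, 1954: 365 days.
Nov 6, 1954 → Nov 6, 1955: 365 days.
Nov 6, 1955 → Nov 6, 1956: 366 days (Feb 29, 1956 is in that span).
Nov 6, 1956 → Nov 6, 1957: 365 days.
Nov 6, 1957 → Nov 6, 1958: 365 days.
Nov 6, 1958 → Dec 6, 1958: 30 days (November has 30).
Dec 6, 1958 → Jan 6, 1959: 31 days (December has 31).
Jan 6, 1959 → Feb 6, 1959: 31 days (January has 31).
Feb 6, 1959 → Mar 6, 1959: 28 days (February has 28).
Mar 6, 1959 → Apr 6, 1959: 31 days (March has 31).
Apr 6, 1959 → May 6, 1959: 30 days (April has 30).
May 6, 1959 → Jun 6, 1959: 31 days (May has 31).
Jun 6, 1959 → Jul 6, 1959: 30 days (June has 30).
Jul 6, 1959 → Aug 6, 1959: 31 days (July has 31).
Aug 6, 1959 → Aug 27, 1959: 21 days.
Total: 3216 days.

3216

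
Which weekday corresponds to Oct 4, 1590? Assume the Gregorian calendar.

Thursday

Doomsday rule: the anchor day for the 1500s is Wednesday. For year 90: 90÷12 = 7 r 6, and 6÷4 = 1, so 7+6+1 = 14.
Wednesday + 14 ≡ Wednesday — that's 1590's doomsday.
In October the doomsday date is Oct 10.
Oct 4 is 6 days before Oct 10; 6 mod 7 = 6, so Wednesday − 6 = Thursday.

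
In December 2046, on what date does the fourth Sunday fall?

December 23, 2046

December 1, 2046 is a Saturday.
The first Sunday is therefore December 2 (1 days later).
The fourth Sunday is 2 + 3×7 = December 23.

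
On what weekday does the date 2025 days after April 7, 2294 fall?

Apr 7, 2294 is a Saturday.
2025 mod 7 = 2, so 2025 days after a Saturday is Saturday + 2 = Monday.

Monday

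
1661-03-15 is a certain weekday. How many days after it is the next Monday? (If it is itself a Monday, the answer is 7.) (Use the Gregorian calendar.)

6

Mar 15, 1661 is a Tuesday.
From Tuesday to the next Monday is 6 days.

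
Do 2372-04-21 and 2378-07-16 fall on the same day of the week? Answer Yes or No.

From Apr 21, 2372 to Jul 16, 2378 is 2277 days.
2277 mod 7 = 2, so they are different weekdays.
(Apr 21, 2372 is a Friday; Jul 16, 2378 is a Sunday.)

No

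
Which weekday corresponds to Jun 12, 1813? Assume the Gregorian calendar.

Doomsday rule: the anchor day for the 1800s is Friday. For year 13: 13÷12 = 1 r 1, and 1÷4 = 0, so 1+1+0 = 2.
Friday + 2 ≡ Sunday — that's 1813's doomsday.
In June the doomsday date is Jun 6.
Jun 12 is 6 days after Jun 6; 6 mod 7 = 6, so Sunday + 6 = Saturday.

Saturday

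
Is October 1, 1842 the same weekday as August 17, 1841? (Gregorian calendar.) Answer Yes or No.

From Aug 17, 1841 to Oct 1, 1842 is 410 days.
410 mod 7 = 4, so they are different weekdays.
(Aug 17, 1841 is a Tuesday; Oct 1, 1842 is a Saturday.)

No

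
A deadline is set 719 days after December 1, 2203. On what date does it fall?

November 19, 2205

+366 (one year; includes Feb 29, 2204) → Dec 1, 2204 (353 left).
Dec has 31 days: +31 → Jan 1, 2205 (322 left).
Jan has 31 days: +31 → Feb 1, 2205 (291 left).
Feb has 28 days: +28 → Mar 1, 2205 (263 left).
Mar has 31 days: +31 → Apr 1, 2205 (232 left).
Apr has 30 days: +30 → May 1, 2205 (202 left).
May has 31 days: +31 → Jun 1, 2205 (171 left).
Jun has 30 days: +30 → Jul 1, 2205 (141 left).
Jul has 31 days: +31 → Aug 1, 2205 (110 left).
Aug has 31 days: +31 → Sep 1, 2205 (79 left).
Sep has 30 days: +30 → Oct 1, 2205 (49 left).
Oct has 31 days: +31 → Nov 1, 2205 (18 left).
+18 → Nov 19, 2205.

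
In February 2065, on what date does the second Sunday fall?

February 8, 2065

February 1, 2065 is a Sunday.
The first Sunday is therefore February 1 (same day).
The second Sunday is 1 + 1×7 = February 8.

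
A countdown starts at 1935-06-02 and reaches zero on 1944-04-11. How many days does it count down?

3236

Jun 2, 1935 → Jun 2, 1936: 366 days (Feb 29, 1936 is in that span).
Jun 2, 1936 → Jun 2, 1937: 365 days.
Jun 2, 1937 → Jun 2, 1938: 365 days.
Jun 2, 1938 → Jun 2, 1939: 365 days.
Jun 2, 1939 → Jun 2, 1940: 366 days (Feb 29, 1940 is in that span).
Jun 2, 1940 → Jun 2, 1941: 365 days.
Jun 2, 1941 → Jun 2, 1942: 365 days.
Jun 2, 1942 → Jun 2, 1943: 365 days.
Jun 2, 1943 → Jul 2, 1943: 30 days (June has 30).
Jul 2, 1943 → Aug 2, 1943: 31 days (July has 31).
Aug 2, 1943 → Sep 2, 1943: 31 days (August has 31).
Sep 2, 1943 → Oct 2, 1943: 30 days (September has 30).
Oct 2, 1943 → Nov 2, 1943: 31 days (October has 31).
Nov 2, 1943 → Dec 2, 1943: 30 days (November has 30).
Dec 2, 1943 → Jan 2, 1944: 31 days (December has 31).
Jan 2, 1944 → Feb 2, 1944: 31 days (January has 31).
Feb 2, 1944 → Mar 2, 1944: 29 days (February has 29).
Mar 2, 1944 → Apr 2, 1944: 31 days (March has 31).
Apr 2, 1944 → Apr 11, 1944: 9 days.
Total: 3236 days.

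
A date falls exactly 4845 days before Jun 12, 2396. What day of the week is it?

First find the weekday of Jun 12, 2396. Doomsday rule: the anchor day for the 2300s is Wednesday. For year 96: 96÷12 = 8 r 0, and 0÷4 = 0, so 8+0+0 = 8.
Wednesday + 8 ≡ Thursday — that's 2396's doomsday.
In June the doomsday date is Jun 6.
Jun 12 is 6 days after Jun 6; 6 mod 7 = 6, so Thursday + 6 = Wednesday.
4845 mod 7 = 1, so 4845 days before a Wednesday is Wednesday − 1 = Tuesday.

Tuesday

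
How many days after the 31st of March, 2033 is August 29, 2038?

1977

Mar 31, 2033 → Mar 31, 2034: 365 days.
Mar 31, 2034 → Mar 31, 2035: 365 days.
Mar 31, 2035 → Mar 31, 2036: 366 days (Feb 29, 2036 is in that span).
Mar 31, 2036 → Mar 31, 2037: 365 days.
Mar 31, 2037 → Mar 31, 2038: 365 days.
Mar 31, 2038 → Apr 30, 2038: 30 days (March has 31).
Apr 30, 2038 → May 30, 2038: 30 days (April has 30).
May 30, 2038 → Jun 30, 2038: 31 days (May has 31).
Jun 30, 2038 → Jul 30, 2038: 30 days (June has 30).
Jul 30, 2038 → Aug 29, 2038: 30 days.
Total: 1977 days.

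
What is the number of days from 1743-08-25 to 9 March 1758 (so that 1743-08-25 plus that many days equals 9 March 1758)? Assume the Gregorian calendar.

5310

Aug 25, 1743 → Aug 25, 1744: 366 days (Feb 29, 1744 is in that span).
Aug 25, 1744 → Aug 25, 1745: 365 days.
Aug 25, 1745 → Aug 25, 1746: 365 days.
Aug 25, 1746 → Aug 25, 1747: 365 days.
Aug 25, 1747 → Aug 25, 1748: 366 days (Feb 29, 1748 is in that span).
Aug 25, 1748 → Aug 25, 1749: 365 days.
Aug 25, 1749 → Aug 25, 1750: 365 days.
Aug 25, 1750 → Aug 25, 1751: 365 days.
Aug 25, 1751 → Aug 25, 1752: 366 days (Feb 29, 1752 is in that span).
Aug 25, 1752 → Aug 25, 1753: 365 days.
Aug 25, 1753 → Aug 25, 1754: 365 days.
Aug 25, 1754 → Aug 25, 1755: 365 days.
Aug 25, 1755 → Aug 25, 1756: 366 days (Feb 29, 1756 is in that span).
Aug 25, 1756 → Aug 25, 1757: 365 days.
Aug 25, 1757 → Sep 25, 1757: 31 days (August has 31).
Sep 25, 1757 → Oct 25, 1757: 30 days (September has 30).
Oct 25, 1757 → Nov 25, 1757: 31 days (October has 31).
Nov 25, 1757 → Dec 25, 1757: 30 days (November has 30).
Dec 25, 1757 → Jan 25, 1758: 31 days (December has 31).
Jan 25, 1758 → Feb 25, 1758: 31 days (January has 31).
Feb 25, 1758 → Mar 9, 1758: 12 days.
Total: 5310 days.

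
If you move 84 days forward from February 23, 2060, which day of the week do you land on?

First find the weekday of Feb 23, 2060. Doomsday rule: the anchor day for the 2000s is Tuesday. For year 60: 60÷12 = 5 r 0, and 0÷4 = 0, so 5+0+0 = 5.
Tuesday + 5 ≡ Sunday — that's 2060's doomsday.
In February the doomsday date is Feb 29 (2060 is a leap year (divisible by 4)).
Feb 23 is 6 days before Feb 29; 6 mod 7 = 6, so Sunday − 6 = Monday.
84 mod 7 = 0, so 84 days after a Monday is Monday + 0 = Monday.

Monday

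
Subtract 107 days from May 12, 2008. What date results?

January 26, 2008

−12 → Apr 30, 2008 (end of Apr, 30 days; 95 left).
−30 → Mar 31, 2008 (end of Mar, 31 days; 65 left).
−31 → Feb 29, 2008 (end of Feb, 29 days; 34 left).
−29 → Jan 31, 2008 (end of Jan, 31 days; 5 left).
−5 → Jan 26, 2008.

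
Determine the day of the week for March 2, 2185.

Doomsday rule: the anchor day for the 2100s is Sunday. For year 85: 85÷12 = 7 r 1, and 1÷4 = 0, so 7+1+0 = 8.
Sunday + 8 ≡ Monday — that's 2185's doomsday.
In March the doomsday date is Mar 14.
Mar 2 is 12 days before Mar 14; 12 mod 7 = 5, so Monday − 5 = Wednesday.

Wednesday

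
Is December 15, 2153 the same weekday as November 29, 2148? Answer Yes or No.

From Nov 29, 2148 to Dec 15, 2153 is 1842 days.
1842 mod 7 = 1, so they are different weekdays.
(Nov 29, 2148 is a Friday; Dec 15, 2153 is a Saturday.)

No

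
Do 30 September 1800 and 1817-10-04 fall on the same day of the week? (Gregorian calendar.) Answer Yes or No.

From Sep 30, 1800 to Oct 4, 1817 is 6213 days.
6213 mod 7 = 4, so they are different weekdays.
(Sep 30, 1800 is a Tuesday; Oct 4, 1817 is a Saturday.)

No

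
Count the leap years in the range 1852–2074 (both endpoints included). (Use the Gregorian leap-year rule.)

Multiples of 4 in [1852,2074]: 56.
Of those, multiples of 100: 2 (not leap unless ÷400).
Multiples of 400: 1.
Leap years = 56 − 2 + 1 = 55.

55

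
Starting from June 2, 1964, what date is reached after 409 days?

+365 (one year) → Jun 2, 1965 (44 left).
Jun has 30 days: +29 → Jul 1, 1965 (15 left).
+15 → Jul 16, 1965.

July 16, 1965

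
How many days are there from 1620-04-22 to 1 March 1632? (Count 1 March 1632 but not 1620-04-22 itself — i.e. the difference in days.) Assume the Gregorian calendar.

4331

Apr 22, 1620 → Apr 22, 1621: 365 days.
Apr 22, 1621 → Apr 22, 1622: 365 days.
Apr 22, 1622 → Apr 22, 1623: 365 days.
Apr 22, 1623 → Apr 22, 1624: 366 days (Feb 29, 1624 is in that span).
Apr 22, 1624 → Apr 22, 1625: 365 days.
Apr 22, 1625 → Apr 22, 1626: 365 days.
Apr 22, 1626 → Apr 22, 1627: 365 days.
Apr 22, 1627 → Apr 22, 1628: 366 days (Feb 29, 1628 is in that span).
Apr 22, 1628 → Apr 22, 1629: 365 days.
Apr 22, 1629 → Apr 22, 1630: 365 days.
Apr 22, 1630 → Apr 22, 1631: 365 days.
Apr 22, 1631 → May 22, 1631: 30 days (April has 30).
May 22, 1631 → Jun 22, 1631: 31 days (May has 31).
Jun 22, 1631 → Jul 22, 1631: 30 days (June has 30).
Jul 22, 1631 → Aug 22, 1631: 31 days (July has 31).
Aug 22, 1631 → Sep 22, 1631: 31 days (August has 31).
Sep 22, 1631 → Oct 22, 1631: 30 days (September has 30).
Oct 22, 1631 → Nov 22, 1631: 31 days (October has 31).
Nov 22, 1631 → Dec 22, 1631: 30 days (November has 30).
Dec 22, 1631 → Jan 22, 1632: 31 days (December has 31).
Jan 22, 1632 → Feb 22, 1632: 31 days (January has 31).
Feb 22, 1632 → Mar 1, 1632: 8 days.
Total: 4331 days.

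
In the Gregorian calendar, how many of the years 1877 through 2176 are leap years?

73

Multiples of 4 in [1877,2176]: 75.
Of those, multiples of 100: 3 (not leap unless ÷400).
Multiples of 400: 1.
Leap years = 75 − 3 + 1 = 73.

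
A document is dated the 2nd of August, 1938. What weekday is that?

Doomsday rule: the anchor day for the 1900s is Wednesday. For year 38: 38÷12 = 3 r 2, and 2÷4 = 0, so 3+2+0 = 5.
Wednesday + 5 ≡ Monday — that's 1938's doomsday.
In August the doomsday date is Aug 8.
Aug 2 is 6 days before Aug 8; 6 mod 7 = 6, so Monday − 6 = Tuesday.

Tuesday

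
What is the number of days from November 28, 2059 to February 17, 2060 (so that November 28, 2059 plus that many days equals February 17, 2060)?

81

Nov 28, 2059 → Dec 28, 2059: 30 days (November has 30).
Dec 28, 2059 → Jan 28, 2060: 31 days (December has 31).
Jan 28, 2060 → Feb 17, 2060: 20 days.
Total: 81 days.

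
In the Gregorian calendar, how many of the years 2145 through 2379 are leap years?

Multiples of 4 in [2145,2379]: 58.
Of those, multiples of 100: 2 (not leap unless ÷400).
Multiples of 400: 0.
Leap years = 58 − 2 + 0 = 56.

56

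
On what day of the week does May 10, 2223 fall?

Saturday

Doomsday rule: the anchor day for the 2200s is Friday. For year 23: 23÷12 = 1 r 11, and 11÷4 = 2, so 1+11+2 = 14.
Friday + 14 ≡ Friday — that's 2223's doomsday.
In May the doomsday date is May 9.
May 10 is 1 day after May 9; 1 mod 7 = 1, so Friday + 1 = Saturday.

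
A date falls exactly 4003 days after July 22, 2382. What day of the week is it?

First find the weekday of Jul 22, 2382. Doomsday rule: the anchor day for the 2300s is Wednesday. For year 82: 82÷12 = 6 r 10, and 10÷4 = 2, so 6+10+2 = 18.
Wednesday + 18 ≡ Sunday — that's 2382's doomsday.
In July the doomsday date is Jul 11.
Jul 22 is 11 days after Jul 11; 11 mod 7 = 4, so Sunday + 4 = Thursday.
4003 mod 7 = 6, so 4003 days after a Thursday is Thursday + 6 = Wednesday.

Wednesday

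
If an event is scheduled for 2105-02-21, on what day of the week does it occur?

January 1, 2105 is a Thursday.
Jan 1, 2105 → Feb 1, 2105: 31 days (January has 31).
Feb 1, 2105 → Feb 21, 2105: 20 days.
Total: 51 days.
51 mod 7 = 2, so Thursday + 2 = Saturday.

Saturday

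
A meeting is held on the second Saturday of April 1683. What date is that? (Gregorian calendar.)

April 10, 1683

April 1, 1683 is a Thursday.
The first Saturday is therefore April 3 (2 days later).
The second Saturday is 3 + 1×7 = April 10.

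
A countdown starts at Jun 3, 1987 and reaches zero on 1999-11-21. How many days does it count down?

4554

Jun 3, 1987 → Jun 3, 1988: 366 days (Feb 29, 1988 is in that span).
Jun 3, 1988 → Jun 3, 1989: 365 days.
Jun 3, 1989 → Jun 3, 1990: 365 days.
Jun 3, 1990 → Jun 3, 1991: 365 days.
Jun 3, 1991 → Jun 3, 1992: 366 days (Feb 29, 1992 is in that span).
Jun 3, 1992 → Jun 3, 1993: 365 days.
Jun 3, 1993 → Jun 3, 1994: 365 days.
Jun 3, 1994 → Jun 3, 1995: 365 days.
Jun 3, 1995 → Jun 3, 1996: 366 days (Feb 29, 1996 is in that span).
Jun 3, 1996 → Jun 3, 1997: 365 days.
Jun 3, 1997 → Jun 3, 1998: 365 days.
Jun 3, 1998 → Jun 3, 1999: 365 days.
Jun 3, 1999 → Jul 3, 1999: 30 days (June has 30).
Jul 3, 1999 → Aug 3, 1999: 31 days (July has 31).
Aug 3, 1999 → Sep 3, 1999: 31 days (August has 31).
Sep 3, 1999 → Oct 3, 1999: 30 days (September has 30).
Oct 3, 1999 → Nov 3, 1999: 31 days (October has 31).
Nov 3, 1999 → Nov 21, 1999: 18 days.
Total: 4554 days.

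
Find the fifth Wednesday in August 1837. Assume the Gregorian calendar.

August 1, 1837 is a Tuesday.
The first Wednesday is therefore August 2 (1 days later).
The fifth Wednesday is 2 + 4×7 = August 30.

August 30, 1837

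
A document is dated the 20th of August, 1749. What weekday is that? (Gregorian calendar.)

Doomsday rule: the anchor day for the 1700s is Sunday. For year 49: 49÷12 = 4 r 1, and 1÷4 = 0, so 4+1+0 = 5.
Sunday + 5 ≡ Friday — that's 1749's doomsday.
In August the doomsday date is Aug 8.
Aug 20 is 12 days after Aug 8; 12 mod 7 = 5, so Friday + 5 = Wednesday.

Wednesday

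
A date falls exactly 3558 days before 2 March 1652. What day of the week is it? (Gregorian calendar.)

Mar 2, 1652 is a Saturday.
3558 mod 7 = 2, so 3558 days before a Saturday is Saturday − 2 = Thursday.

Thursday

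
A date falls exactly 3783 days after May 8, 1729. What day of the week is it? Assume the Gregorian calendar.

Wednesday

First find the weekday of May 8, 1729. Doomsday rule: the anchor day for the 1700s is Sunday. For year 29: 29÷12 = 2 r 5, and 5÷4 = 1, so 2+5+1 = 8.
Sunday + 8 ≡ Monday — that's 1729's doomsday.
In May the doomsday date is May 9.
May 8 is 1 day before May 9; 1 mod 7 = 1, so Monday − 1 = Sunday.
3783 mod 7 = 3, so 3783 days after a Sunday is Sunday + 3 = Wednesday.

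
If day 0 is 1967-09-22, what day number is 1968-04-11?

Sep 22, 1967 → Oct 22, 1967: 30 days (September has 30).
Oct 22, 1967 → Nov 22, 1967: 31 days (October has 31).
Nov 22, 1967 → Dec 22, 1967: 30 days (November has 30).
Dec 22, 1967 → Jan 22, 1968: 31 days (December has 31).
Jan 22, 1968 → Feb 22, 1968: 31 days (January has 31).
Feb 22, 1968 → Mar 22, 1968: 29 days (February has 29).
Mar 22, 1968 → Apr 11, 1968: 20 days.
Total: 202 days.

202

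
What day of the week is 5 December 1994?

Doomsday rule: the anchor day for the 1900s is Wednesday. For year 94: 94÷12 = 7 r 10, and 10÷4 = 2, so 7+10+2 = 19.
Wednesday + 19 ≡ Monday — that's 1994's doomsday.
In December the doomsday date is Dec 12.
Dec 5 is 7 days before Dec 12; 7 mod 7 = 0, so Monday − 0 = Monday.

Monday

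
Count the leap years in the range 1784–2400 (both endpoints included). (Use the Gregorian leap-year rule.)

Multiples of 4 in [1784,2400]: 155.
Of those, multiples of 100: 7 (not leap unless ÷400).
Multiples of 400: 2.
Leap years = 155 − 7 + 2 = 150.

150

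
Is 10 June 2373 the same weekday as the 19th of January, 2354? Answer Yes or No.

No

From Jan 19, 2354 to Jun 10, 2373 is 7082 days.
7082 mod 7 = 5, so they are different weekdays.
(Jan 19, 2354 is a Tuesday; Jun 10, 2373 is a Sunday.)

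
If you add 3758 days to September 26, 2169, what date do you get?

+365 (one year) → Sep 26, 2170 (3393 left).
+365 (one year) → Sep 26, 2171 (3028 left).
+366 (one year; includes Feb 29, 2172) → Sep 26, 2172 (2662 left).
+365 (one year) → Sep 26, 2173 (2297 left).
+365 (one year) → Sep 26, 2174 (1932 left).
+365 (one year) → Sep 26, 2175 (1567 left).
+366 (one year; includes Feb 29, 2176) → Sep 26, 2176 (1201 left).
+365 (one year) → Sep 26, 2177 (836 left).
+365 (one year) → Sep 26, 2178 (471 left).
+365 (one year) → Sep 26, 2179 (106 left).
Sep has 30 days: +5 → Oct 1, 2179 (101 left).
Oct has 31 days: +31 → Nov 1, 2179 (70 left).
Nov has 30 days: +30 → Dec 1, 2179 (40 left).
Dec has 31 days: +31 → Jan 1, 2180 (9 left).
+9 → Jan 10, 2180.

January 10, 2180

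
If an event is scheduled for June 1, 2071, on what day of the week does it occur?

Doomsday rule: the anchor day for the 2000s is Tuesday. For year 71: 71÷12 = 5 r 11, and 11÷4 = 2, so 5+11+2 = 18.
Tuesday + 18 ≡ Saturday — that's 2071's doomsday.
In June the doomsday date is Jun 6.
Jun 1 is 5 days before Jun 6; 5 mod 7 = 5, so Saturday − 5 = Monday.

Monday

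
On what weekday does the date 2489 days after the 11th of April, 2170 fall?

First find the weekday of Apr 11, 2170. Doomsday rule: the anchor day for the 2100s is Sunday. For year 70: 70÷12 = 5 r 10, and 10÷4 = 2, so 5+10+2 = 17.
Sunday + 17 ≡ Wednesday — that's 2170's doomsday.
In April the doomsday date is Apr 4.
Apr 11 is 7 days after Apr 4; 7 mod 7 = 0, so Wednesday + 0 = Wednesday.
2489 mod 7 = 4, so 2489 days after a Wednesday is Wednesday + 4 = Sunday.

Sunday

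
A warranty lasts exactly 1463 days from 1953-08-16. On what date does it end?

+365 (one year) → Aug 16, 1954 (1098 left).
+365 (one year) → Aug 16, 1955 (733 left).
+366 (one year; includes Feb 29, 1956) → Aug 16, 1956 (367 left).
Aug has 31 days: +16 → Sep 1, 1956 (351 left).
Sep has 30 days: +30 → Oct 1, 1956 (321 left).
Oct has 31 days: +31 → Nov 1, 1956 (290 left).
Nov has 30 days: +30 → Dec 1, 1956 (260 left).
Dec has 31 days: +31 → Jan 1, 1957 (229 left).
Jan has 31 days: +31 → Feb 1, 1957 (198 left).
Feb has 28 days: +28 → Mar 1, 1957 (170 left).
Mar has 31 days: +31 → Apr 1, 1957 (139 left).
Apr has 30 days: +30 → May 1, 1957 (109 left).
May has 31 days: +31 → Jun 1, 1957 (78 left).
Jun has 30 days: +30 → Jul 1, 1957 (48 left).
Jul has 31 days: +31 → Aug 1, 1957 (17 left).
+17 → Aug 18, 1957.

August 18, 1957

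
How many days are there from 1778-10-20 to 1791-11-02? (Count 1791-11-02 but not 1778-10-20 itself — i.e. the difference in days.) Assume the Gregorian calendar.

4761

Oct 20, 1778 → Oct 20, 1779: 365 days.
Oct 20, 1779 → Oct 20, 1780: 366 days (Feb 29, 1780 is in that span).
Oct 20, 1780 → Oct 20, 1781: 365 days.
Oct 20, 1781 → Oct 20, 1782: 365 days.
Oct 20, 1782 → Oct 20, 1783: 365 days.
Oct 20, 1783 → Oct 20, 1784: 366 days (Feb 29, 1784 is in that span).
Oct 20, 1784 → Oct 20, 1785: 365 days.
Oct 20, 1785 → Oct 20, 1786: 365 days.
Oct 20, 1786 → Oct 20, 1787: 365 days.
Oct 20, 1787 → Oct 20, 1788: 366 days (Feb 29, 1788 is in that span).
Oct 20, 1788 → Oct 20, 1789: 365 days.
Oct 20, 1789 → Oct 20, 1790: 365 days.
Oct 20, 1790 → Nov 20, 1790: 31 days (October has 31).
Nov 20, 1790 → Dec 20, 1790: 30 days (November has 30).
Dec 20, 1790 → Jan 20, 1791: 31 days (December has 31).
Jan 20, 1791 → Feb 20, 1791: 31 days (January has 31).
Feb 20, 1791 → Mar 20, 1791: 28 days (February has 28).
Mar 20, 1791 → Apr 20, 1791: 31 days (March has 31).
Apr 20, 1791 → May 20, 1791: 30 days (April has 30).
May 20, 1791 → Jun 20, 1791: 31 days (May has 31).
Jun 20, 1791 → Jul 20, 1791: 30 days (June has 30).
Jul 20, 1791 → Aug 20, 1791: 31 days (July has 31).
Aug 20, 1791 → Sep 20, 1791: 31 days (August has 31).
Sep 20, 1791 → Oct 20, 1791: 30 days (September has 30).
Oct 20, 1791 → Nov 2, 1791: 13 days.
Total: 4761 days.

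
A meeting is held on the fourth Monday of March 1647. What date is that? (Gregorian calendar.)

March 25, 1647

March 1, 1647 is a Friday.
The first Monday is therefore March 4 (3 days later).
The fourth Monday is 4 + 3×7 = March 25.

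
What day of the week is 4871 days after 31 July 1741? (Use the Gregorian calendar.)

Sunday

Jul 31, 1741 is a Monday.
4871 mod 7 = 6, so 4871 days after a Monday is Monday + 6 = Sunday.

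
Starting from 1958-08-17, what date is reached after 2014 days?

+365 (one year) → Aug 17, 1959 (1649 left).
+366 (one year; includes Feb 29, 1960) → Aug 17, 1960 (1283 left).
+365 (one year) → Aug 17, 1961 (918 left).
+365 (one year) → Aug 17, 1962 (553 left).
+365 (one year) → Aug 17, 1963 (188 left).
Aug has 31 days: +15 → Sep 1, 1963 (173 left).
Sep has 30 days: +30 → Oct 1, 1963 (143 left).
Oct has 31 days: +31 → Nov 1, 1963 (112 left).
Nov has 30 days: +30 → Dec 1, 1963 (82 left).
Dec has 31 days: +31 → Jan 1, 1964 (51 left).
Jan has 31 days: +31 → Feb 1, 1964 (20 left).
+20 → Feb 21, 1964.

February 21, 1964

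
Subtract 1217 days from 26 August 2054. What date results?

April 27, 2051

−365 (one year) → Aug 26, 2053 (852 left).
−365 (one year) → Aug 26, 2052 (487 left).
−366 (one year; includes Feb 29, 2052) → Aug 26, 2051 (121 left).
−26 → Jul 31, 2051 (end of Jul, 31 days; 95 left).
−31 → Jun 30, 2051 (end of Jun, 30 days; 64 left).
−30 → May 31, 2051 (end of May, 31 days; 34 left).
−31 → Apr 30, 2051 (end of Apr, 30 days; 3 left).
−3 → Apr 27, 2051.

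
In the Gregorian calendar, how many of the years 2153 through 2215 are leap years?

14

Multiples of 4 in [2153,2215]: 15.
Of those, multiples of 100: 1 (not leap unless ÷400).
Multiples of 400: 0.
Leap years = 15 − 1 + 0 = 14.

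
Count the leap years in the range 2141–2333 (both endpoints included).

46

Multiples of 4 in [2141,2333]: 48.
Of those, multiples of 100: 2 (not leap unless ÷400).
Multiples of 400: 0.
Leap years = 48 − 2 + 0 = 46.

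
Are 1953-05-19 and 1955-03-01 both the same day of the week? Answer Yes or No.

Yes

From May 19, 1953 to Mar 1, 1955 is 651 days.
651 mod 7 = 0, so they are the same weekday.
(May 19, 1953 is a Tuesday; Mar 1, 1955 is a Tuesday.)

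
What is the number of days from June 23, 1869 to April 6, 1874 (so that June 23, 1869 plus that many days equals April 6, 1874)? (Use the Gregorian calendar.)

1748

Jun 23, 1869 → Jun 23, 1870: 365 days.
Jun 23, 1870 → Jun 23, 1871: 365 days.
Jun 23, 1871 → Jun 23, 1872: 366 days (Feb 29, 1872 is in that span).
Jun 23, 1872 → Jun 23, 1873: 365 days.
Jun 23, 1873 → Jul 23, 1873: 30 days (June has 30).
Jul 23, 1873 → Aug 23, 1873: 31 days (July has 31).
Aug 23, 1873 → Sep 23, 1873: 31 days (August has 31).
Sep 23, 1873 → Oct 23, 1873: 30 days (September has 30).
Oct 23, 1873 → Nov 23, 1873: 31 days (October has 31).
Nov 23, 1873 → Dec 23, 1873: 30 days (November has 30).
Dec 23, 1873 → Jan 23, 1874: 31 days (December has 31).
Jan 23, 1874 → Feb 23, 1874: 31 days (January has 31).
Feb 23, 1874 → Mar 23, 1874: 28 days (February has 28).
Mar 23, 1874 → Apr 6, 1874: 14 days.
Total: 1748 days.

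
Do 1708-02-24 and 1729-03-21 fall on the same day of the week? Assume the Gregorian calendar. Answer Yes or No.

From Feb 24, 1708 to Mar 21, 1729 is 7696 days.
7696 mod 7 = 3, so they are different weekdays.
(Feb 24, 1708 is a Friday; Mar 21, 1729 is a Monday.)

No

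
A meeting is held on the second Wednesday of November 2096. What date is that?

November 1, 2096 is a Thursday.
The first Wednesday is therefore November 7 (6 days later).
The second Wednesday is 7 + 1×7 = November 14.

November 14, 2096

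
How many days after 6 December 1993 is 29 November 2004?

Dec 6, 1993 → Dec 6, 1994: 365 days.
Dec 6, 1994 → Dec 6, 1995: 365 days.
Dec 6, 1995 → Dec 6, 1996: 366 days (Feb 29, 1996 is in that span).
Dec 6, 1996 → Dec 6, 1997: 365 days.
Dec 6, 1997 → Dec 6, 1998: 365 days.
Dec 6, 1998 → Dec 6, 1999: 365 days.
Dec 6, 1999 → Dec 6, 2000: 366 days (Feb 29, 2000 is in that span).
Dec 6, 2000 → Dec 6, 2001: 365 days.
Dec 6, 2001 → Dec 6, 2002: 365 days.
Dec 6, 2002 → Dec 6, 2003: 365 days.
Dec 6, 2003 → Jan 6, 2004: 31 days (December has 31).
Jan 6, 2004 → Feb 6, 2004: 31 days (January has 31).
Feb 6, 2004 → Mar 6, 2004: 29 days (February has 29).
Mar 6, 2004 → Apr 6, 2004: 31 days (March has 31).
Apr 6, 2004 → May 6, 2004: 30 days (April has 30).
May 6, 2004 → Jun 6, 2004: 31 days (May has 31).
Jun 6, 2004 → Jul 6, 2004: 30 days (June has 30).
Jul 6, 2004 → Aug 6, 2004: 31 days (July has 31).
Aug 6, 2004 → Sep 6, 2004: 31 days (August has 31).
Sep 6, 2004 → Oct 6, 2004: 30 days (September has 30).
Oct 6, 2004 → Nov 6, 2004: 31 days (October has 31).
Nov 6, 2004 → Nov 29, 2004: 23 days.
Total: 4011 days.

4011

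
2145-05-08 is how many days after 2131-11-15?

Nov 15, 2131 → Nov 15, 2132: 366 days (Feb 29, 2132 is in that span).
Nov 15, 2132 → Nov 15, 2133: 365 days.
Nov 15, 2133 → Nov 15, 2134: 365 days.
Nov 15, 2134 → Nov 15, 2135: 365 days.
Nov 15, 2135 → Nov 15, 2136: 366 days (Feb 29, 2136 is in that span).
Nov 15, 2136 → Nov 15, 2137: 365 days.
Nov 15, 2137 → Nov 15, 2138: 365 days.
Nov 15, 2138 → Nov 15, 2139: 365 days.
Nov 15, 2139 → Nov 15, 2140: 366 days (Feb 29, 2140 is in that span).
Nov 15, 2140 → Nov 15, 2141: 365 days.
Nov 15, 2141 → Nov 15, 2142: 365 days.
Nov 15, 2142 → Nov 15, 2143: 365 days.
Nov 15, 2143 → Nov 15, 2144: 366 days (Feb 29, 2144 is in that span).
Nov 15, 2144 → Dec 15, 2144: 30 days (November has 30).
Dec 15, 2144 → Jan 15, 2145: 31 days (December has 31).
Jan 15, 2145 → Feb 15, 2145: 31 days (January has 31).
Feb 15, 2145 → Mar 15, 2145: 28 days (February has 28).
Mar 15, 2145 → Apr 15, 2145: 31 days (March has 31).
Apr 15, 2145 → May 8, 2145: 23 days.
Total: 4923 days.

4923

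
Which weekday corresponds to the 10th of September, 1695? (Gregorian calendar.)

Doomsday rule: the anchor day for the 1600s is Tuesday. For year 95: 95÷12 = 7 r 11, and 11÷4 = 2, so 7+11+2 = 20.
Tuesday + 20 ≡ Monday — that's 1695's doomsday.
In September the doomsday date is Sep 5.
Sep 10 is 5 days after Sep 5; 5 mod 7 = 5, so Monday + 5 = Saturday.

Saturday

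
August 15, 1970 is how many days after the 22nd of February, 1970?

174

Feb 22, 1970 → Mar 22, 1970: 28 days (February has 28).
Mar 22, 1970 → Apr 22, 1970: 31 days (March has 31).
Apr 22, 1970 → May 22, 1970: 30 days (April has 30).
May 22, 1970 → Jun 22, 1970: 31 days (May has 31).
Jun 22, 1970 → Jul 22, 1970: 30 days (June has 30).
Jul 22, 1970 → Aug 15, 1970: 24 days.
Total: 174 days.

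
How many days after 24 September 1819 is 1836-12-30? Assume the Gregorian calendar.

Sep 24, 1819 → Sep 24, 1820: 366 days (Feb 29, 1820 is in that span).
Sep 24, 1820 → Sep 24, 1821: 365 days.
Sep 24, 1821 → Sep 24, 1822: 365 days.
Sep 24, 1822 → Sep 24, 1823: 365 days.
Sep 24, 1823 → Sep 24, 1824: 366 days (Feb 29, 1824 is in that span).
Sep 24, 1824 → Sep 24, 1825: 365 days.
Sep 24, 1825 → Sep 24, 1826: 365 days.
Sep 24, 1826 → Sep 24, 1827: 365 days.
Sep 24, 1827 → Sep 24, 1828: 366 days (Feb 29, 1828 is in that span).
Sep 24, 1828 → Sep 24, 1829: 365 days.
Sep 24, 1829 → Sep 24, 1830: 365 days.
Sep 24, 1830 → Sep 24, 1831: 365 days.
Sep 24, 1831 → Sep 24, 1832: 366 days (Feb 29, 1832 is in that span).
Sep 24, 1832 → Sep 24, 1833: 365 days.
Sep 24, 1833 → Sep 24, 1834: 365 days.
Sep 24, 1834 → Sep 24, 1835: 365 days.
Sep 24, 1835 → Sep 24, 1836: 366 days (Feb 29, 1836 is in that span).
Sep 24, 1836 → Oct 24, 1836: 30 days (September has 30).
Oct 24, 1836 → Nov 24, 1836: 31 days (October has 31).
Nov 24, 1836 → Dec 24, 1836: 30 days (November has 30).
Dec 24, 1836 → Dec 30, 1836: 6 days.
Total: 6307 days.

6307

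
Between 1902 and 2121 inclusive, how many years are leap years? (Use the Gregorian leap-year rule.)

Multiples of 4 in [1902,2121]: 55.
Of those, multiples of 100: 2 (not leap unless ÷400).
Multiples of 400: 1.
Leap years = 55 − 2 + 1 = 54.

54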